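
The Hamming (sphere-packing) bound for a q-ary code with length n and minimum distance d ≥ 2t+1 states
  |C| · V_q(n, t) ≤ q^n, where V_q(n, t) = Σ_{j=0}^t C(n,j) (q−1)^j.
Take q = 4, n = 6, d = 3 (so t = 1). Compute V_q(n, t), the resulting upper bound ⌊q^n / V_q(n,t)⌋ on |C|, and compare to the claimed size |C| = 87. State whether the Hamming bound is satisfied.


V_q(n, t) = 19, q^n = 4096, Hamming bound = 215, |C| = 87 ≤ bound (satisfied).

Step 1: Compute V_q(n, t) = Σ_{j=0}^1 C(n, j) (q−1)^j.
  j = 0: C(6,0)·(3)^0 = 1·1 = 1.
  j = 1: C(6,1)·(3)^1 = 6·3 = 18.
  V_q(n, t) = 1 + 18 = 19.
Step 2: q^n = 4^6 = 4096.
Step 3: Hamming bound ⌊q^n / V_q(n,t)⌋ = ⌊4096/19⌋ = 215.
Step 4: Compare |C| = 87 to 215: satisfied.
The claimed |C| lies below the Hamming bound.


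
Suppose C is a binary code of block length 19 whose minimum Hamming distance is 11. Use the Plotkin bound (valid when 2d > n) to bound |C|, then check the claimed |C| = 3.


Plotkin bound M ≤ 6; given |C| = 3 ≤ bound (satisfied).

Check applicability: 2d = 22, n = 19.
2d − n = 3 > 0, so Plotkin applies.
Compute d/(2d−n) = 11/3 ≈ 3.6667.
⌊d/(2d−n)⌋ = 3.
Plotkin bound: M ≤ 2·3 = 6.
Given |C| = 3, check: satisfied.
This |C| is below the Plotkin bound.


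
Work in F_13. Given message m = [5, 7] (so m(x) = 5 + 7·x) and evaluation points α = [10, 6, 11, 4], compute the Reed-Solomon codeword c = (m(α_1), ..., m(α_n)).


c = [10, 8, 4, 7]

Message polynomial: m(x) = 5 + 7·x (mod 13).
For each evaluation point α_i, compute m(α_i) mod 13:
  α_1 = 10: Horner steps 7 → 10, so m(10) = 10.
  α_2 = 6: Horner steps 7 → 8, so m(6) = 8.
  α_3 = 11: Horner steps 7 → 4, so m(11) = 4.
  α_4 = 4: Horner steps 7 → 7, so m(4) = 7.
Codeword c = [10, 8, 4, 7] ∈ F_13^4.


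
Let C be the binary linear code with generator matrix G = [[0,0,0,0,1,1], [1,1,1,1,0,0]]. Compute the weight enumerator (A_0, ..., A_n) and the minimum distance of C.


Weight distribution: A_0 = 1, A_2 = 1, A_4 = 1, A_6 = 1. Minimum distance d = 2.

Enumerate all 2^2 = 4 messages m ∈ F_2^2.
For each, compute codeword c = mG in F_2^6, then tally its weight.
  m = 00 → c = 000000, weight = 0.
  m = 10 → c = 000011, weight = 2.
  m = 01 → c = 111100, weight = 4.
  m = 11 → c = 111111, weight = 6.
Tally weights:
  weight 0: 1 codewords.
  weight 2: 1 codewords.
  weight 4: 1 codewords.
  weight 6: 1 codewords.
Minimum distance d = smallest w > 0 with A_w > 0 = 2.
Sanity: Σ A_w = 4 = 2^2 = 4 ✓.


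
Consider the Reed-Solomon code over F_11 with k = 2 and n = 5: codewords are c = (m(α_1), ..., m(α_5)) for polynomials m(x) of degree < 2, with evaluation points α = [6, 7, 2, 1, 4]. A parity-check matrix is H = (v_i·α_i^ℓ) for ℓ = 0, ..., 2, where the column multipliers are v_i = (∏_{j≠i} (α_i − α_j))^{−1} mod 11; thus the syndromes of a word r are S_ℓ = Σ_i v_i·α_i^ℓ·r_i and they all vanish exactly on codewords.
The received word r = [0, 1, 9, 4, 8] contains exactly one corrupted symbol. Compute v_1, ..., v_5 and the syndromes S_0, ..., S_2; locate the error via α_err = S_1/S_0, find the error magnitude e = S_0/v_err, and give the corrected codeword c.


S = (1, 6, 3), error at position 1, error magnitude e = 4, c = [7, 1, 9, 4, 8].

Step 1: column multipliers v_i = (∏_{j≠i}(α_i − α_j))^{−1} mod 11.
  i = 1 (α = 6): (6−7)(6−2)(6−1)(6−4) = (−1)·4·5·2 = −40 ≡ 4, so v_1 = 4^{−1} = 3 (mod 11).
  i = 2 (α = 7): (7−6)(7−2)(7−1)(7−4) = 1·5·6·3 = 90 ≡ 2, so v_2 = 2^{−1} = 6 (mod 11).
  i = 3 (α = 2): (2−6)(2−7)(2−1)(2−4) = (−4)·(−5)·1·(−2) = −40 ≡ 4, so v_3 = 4^{−1} = 3 (mod 11).
  i = 4 (α = 1): (1−6)(1−7)(1−2)(1−4) = (−5)·(−6)·(−1)·(−3) = 90 ≡ 2, so v_4 = 2^{−1} = 6 (mod 11).
  i = 5 (α = 4): (4−6)(4−7)(4−2)(4−1) = (−2)·(−3)·2·3 = 36 ≡ 3, so v_5 = 3^{−1} = 4 (mod 11).
  v = [3, 6, 3, 6, 4].
Step 2: syndromes of r = [0, 1, 9, 4, 8] (all sums mod 11).
  S_0 = Σ v_i r_i = 3·0 + 6·1 + 3·9 + 6·4 + 4·8 = 89 ≡ 1.
  S_1 = Σ v_i α_i r_i = 3·6·0 + 6·7·1 + 3·2·9 + 6·1·4 + 4·4·8 = 248 ≡ 6.
  α_i^2 mod 11 = [3, 5, 4, 1, 5].
  S_2 = Σ v_i α_i^2 r_i = 3·3·0 + 6·5·1 + 3·4·9 + 6·1·4 + 4·5·8 = 322 ≡ 3.
  S = (1, 6, 3) ≠ 0, so r is not a codeword (an error is present).
Step 3: locate the error. For a single error e at position i, S_ℓ = v_i·e·α_i^ℓ, so α_err = S_1/S_0.
  S_0^{−1} = 1^{−1} = 1 (mod 11), so α_err = 6·1 = 6 ≡ 6 = α_1. Error position i = 1.
  Consistency check: S_2/S_1 = 3·2 = 6 ≡ 6 = α_err ✓ (single-error assumption holds).
Step 4: error magnitude e = S_0/v_1 = S_0·∏_{j≠1}(α_1 − α_j) = 1·4 = 4 ≡ 4 (mod 11).
Step 5: correct position 1: c_1 = r_1 − e = 0 − 4 ≡ 7 (mod 11). Hence c = [7, 1, 9, 4, 8].
  Check: interpolating c through the α_i gives m(x) = 10 + 5·x (degree < 2) with m(α_i) = c_i for every i, so c is indeed a codeword.


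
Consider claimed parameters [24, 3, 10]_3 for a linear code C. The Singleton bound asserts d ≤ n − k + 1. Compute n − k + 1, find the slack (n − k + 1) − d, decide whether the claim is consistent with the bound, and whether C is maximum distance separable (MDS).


Singleton RHS = n − k + 1 = 22, slack = 12, bound satisfied, not MDS.

Singleton bound: d ≤ n − k + 1.
Here n = 24, k = 3, so n − k + 1 = 22.
Given d = 10, check d ≤ 22: YES.
Slack = (n − k + 1) − d = 12.
The code is NOT MDS (slack = 12 > 0).
Description: the claimed parameters are [24, 3, 10]_3; such a code would be non-MDS.


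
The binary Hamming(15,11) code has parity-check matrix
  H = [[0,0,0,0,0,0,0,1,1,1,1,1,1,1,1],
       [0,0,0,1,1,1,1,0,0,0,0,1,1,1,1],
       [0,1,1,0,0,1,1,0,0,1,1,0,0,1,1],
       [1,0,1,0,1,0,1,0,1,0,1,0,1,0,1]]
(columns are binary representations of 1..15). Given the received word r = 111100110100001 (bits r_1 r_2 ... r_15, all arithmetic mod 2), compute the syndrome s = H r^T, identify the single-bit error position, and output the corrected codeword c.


s = (1, 1, 1, 0)^T, error position = 14, corrected codeword c = 111100110100011

Compute s = H r^T mod 2 one row at a time:
  s_1 = 1 + 0 + 1 + 0 + 0 + 0 + 0 + 1 = 3 ≡ 1 (mod 2).
  s_2 = 1 + 0 + 0 + 1 + 0 + 0 + 0 + 1 = 3 ≡ 1 (mod 2).
  s_3 = 1 + 1 + 0 + 1 + 1 + 0 + 0 + 1 = 5 ≡ 1 (mod 2).
  s_4 = 1 + 1 + 0 + 1 + 0 + 0 + 0 + 1 = 4 ≡ 0 (mod 2).
s = (1, 1, 1, 0)^T — this equals column 14 of H (binary 1110), so error is at position 14.
Correct: flip bit 14 of r = 111100110100001 to get c = 111100110100011.


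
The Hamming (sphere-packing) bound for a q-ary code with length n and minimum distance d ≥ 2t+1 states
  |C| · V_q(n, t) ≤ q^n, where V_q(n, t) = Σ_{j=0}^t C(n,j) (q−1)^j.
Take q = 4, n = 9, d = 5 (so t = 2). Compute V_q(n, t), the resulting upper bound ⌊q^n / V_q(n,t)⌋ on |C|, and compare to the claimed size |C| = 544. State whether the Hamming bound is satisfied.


V_q(n, t) = 352, q^n = 262144, Hamming bound = 744, |C| = 544 ≤ bound (satisfied).

Step 1: Compute V_q(n, t) = Σ_{j=0}^2 C(n, j) (q−1)^j.
  j = 0: C(9,0)·(3)^0 = 1·1 = 1.
  j = 1: C(9,1)·(3)^1 = 9·3 = 27.
  j = 2: C(9,2)·(3)^2 = 36·9 = 324.
  V_q(n, t) = 1 + 27 + 324 = 352.
Step 2: q^n = 4^9 = 262144.
Step 3: Hamming bound ⌊q^n / V_q(n,t)⌋ = ⌊262144/352⌋ = 744.
Step 4: Compare |C| = 544 to 744: satisfied.
The claimed |C| lies below the Hamming bound.


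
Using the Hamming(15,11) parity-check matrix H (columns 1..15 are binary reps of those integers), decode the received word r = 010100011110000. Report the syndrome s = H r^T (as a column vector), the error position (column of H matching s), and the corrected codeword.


s = (0, 1, 1, 0)^T, error position = 6, corrected codeword c = 010101011110000

Compute s = H r^T mod 2 one row at a time:
  s_1 = 1 + 1 + 1 + 1 + 0 + 0 + 0 + 0 = 4 ≡ 0 (mod 2).
  s_2 = 1 + 0 + 0 + 0 + 0 + 0 + 0 + 0 = 1 ≡ 1 (mod 2).
  s_3 = 1 + 0 + 0 + 0 + 1 + 1 + 0 + 0 = 3 ≡ 1 (mod 2).
  s_4 = 0 + 0 + 0 + 0 + 1 + 1 + 0 + 0 = 2 ≡ 0 (mod 2).
s = (0, 1, 1, 0)^T — this equals column 6 of H (binary 0110), so error is at position 6.
Correct: flip bit 6 of r = 010100011110000 to get c = 010101011110000.


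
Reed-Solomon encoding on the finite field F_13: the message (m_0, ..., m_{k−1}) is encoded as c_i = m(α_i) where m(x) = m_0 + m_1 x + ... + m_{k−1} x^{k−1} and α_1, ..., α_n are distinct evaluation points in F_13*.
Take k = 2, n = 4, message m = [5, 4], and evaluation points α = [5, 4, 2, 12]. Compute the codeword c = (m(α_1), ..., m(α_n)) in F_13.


c = [12, 8, 0, 1]

Message polynomial: m(x) = 5 + 4·x (mod 13).
For each evaluation point α_i, compute m(α_i) mod 13:
  α_1 = 5: Horner steps 4 → 12, so m(5) = 12.
  α_2 = 4: Horner steps 4 → 8, so m(4) = 8.
  α_3 = 2: Horner steps 4 → 0, so m(2) = 0.
  α_4 = 12: Horner steps 4 → 1, so m(12) = 1.
Codeword c = [12, 8, 0, 1] ∈ F_13^4.


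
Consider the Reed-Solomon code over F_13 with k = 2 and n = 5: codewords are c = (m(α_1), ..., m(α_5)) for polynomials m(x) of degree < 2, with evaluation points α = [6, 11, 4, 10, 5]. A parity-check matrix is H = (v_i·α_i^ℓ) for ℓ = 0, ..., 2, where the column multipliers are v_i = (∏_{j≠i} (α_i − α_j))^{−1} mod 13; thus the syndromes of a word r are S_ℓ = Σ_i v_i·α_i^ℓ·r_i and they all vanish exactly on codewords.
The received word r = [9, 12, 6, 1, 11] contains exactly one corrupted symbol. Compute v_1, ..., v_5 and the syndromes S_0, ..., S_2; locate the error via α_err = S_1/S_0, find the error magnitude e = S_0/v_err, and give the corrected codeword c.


S = (1, 4, 3), error at position 3, error magnitude e = 6, c = [9, 12, 0, 1, 11].

Step 1: column multipliers v_i = (∏_{j≠i}(α_i − α_j))^{−1} mod 13.
  i = 1 (α = 6): (6−11)(6−4)(6−10)(6−5) = (−5)·2·(−4)·1 = 40 ≡ 1, so v_1 = 1^{−1} = 1 (mod 13).
  i = 2 (α = 11): (11−6)(11−4)(11−10)(11−5) = 5·7·1·6 = 210 ≡ 2, so v_2 = 2^{−1} = 7 (mod 13).
  i = 3 (α = 4): (4−6)(4−11)(4−10)(4−5) = (−2)·(−7)·(−6)·(−1) = 84 ≡ 6, so v_3 = 6^{−1} = 11 (mod 13).
  i = 4 (α = 10): (10−6)(10−11)(10−4)(10−5) = 4·(−1)·6·5 = −120 ≡ 10, so v_4 = 10^{−1} = 4 (mod 13).
  i = 5 (α = 5): (5−6)(5−11)(5−4)(5−10) = (−1)·(−6)·1·(−5) = −30 ≡ 9, so v_5 = 9^{−1} = 3 (mod 13).
  v = [1, 7, 11, 4, 3].
Step 2: syndromes of r = [9, 12, 6, 1, 11] (all sums mod 13).
  S_0 = Σ v_i r_i = 1·9 + 7·12 + 11·6 + 4·1 + 3·11 = 196 ≡ 1.
  S_1 = Σ v_i α_i r_i = 1·6·9 + 7·11·12 + 11·4·6 + 4·10·1 + 3·5·11 = 1447 ≡ 4.
  α_i^2 mod 13 = [10, 4, 3, 9, 12].
  S_2 = Σ v_i α_i^2 r_i = 1·10·9 + 7·4·12 + 11·3·6 + 4·9·1 + 3·12·11 = 1056 ≡ 3.
  S = (1, 4, 3) ≠ 0, so r is not a codeword (an error is present).
Step 3: locate the error. For a single error e at position i, S_ℓ = v_i·e·α_i^ℓ, so α_err = S_1/S_0.
  S_0^{−1} = 1^{−1} = 1 (mod 13), so α_err = 4·1 = 4 ≡ 4 = α_3. Error position i = 3.
  Consistency check: S_2/S_1 = 3·10 = 30 ≡ 4 = α_err ✓ (single-error assumption holds).
Step 4: error magnitude e = S_0/v_3 = S_0·∏_{j≠3}(α_3 − α_j) = 1·6 = 6 ≡ 6 (mod 13).
Step 5: correct position 3: c_3 = r_3 − e = 6 − 6 ≡ 0 (mod 13). Hence c = [9, 12, 0, 1, 11].
  Check: interpolating c through the α_i gives m(x) = 8 + 11·x (degree < 2) with m(α_i) = c_i for every i, so c is indeed a codeword.


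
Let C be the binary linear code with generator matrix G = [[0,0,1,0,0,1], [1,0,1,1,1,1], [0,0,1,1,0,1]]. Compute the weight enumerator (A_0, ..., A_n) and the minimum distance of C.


Weight distribution: A_0 = 1, A_1 = 1, A_2 = 2, A_3 = 2, A_4 = 1, A_5 = 1. Minimum distance d = 1.

Enumerate all 2^3 = 8 messages m ∈ F_2^3.
For each, compute codeword c = mG in F_2^6, then tally its weight.
  m = 000 → c = 000000, weight = 0.
  m = 100 → c = 001001, weight = 2.
  m = 010 → c = 101111, weight = 5.
  m = 110 → c = 100110, weight = 3.
  m = 001 → c = 001101, weight = 3.
  m = 101 → c = 000100, weight = 1.
  m = 011 → c = 100010, weight = 2.
  m = 111 → c = 101011, weight = 4.
Tally weights:
  weight 0: 1 codewords.
  weight 1: 1 codewords.
  weight 2: 2 codewords.
  weight 3: 2 codewords.
  weight 4: 1 codewords.
  weight 5: 1 codewords.
Minimum distance d = smallest w > 0 with A_w > 0 = 1.
Sanity: Σ A_w = 8 = 2^3 = 8 ✓.


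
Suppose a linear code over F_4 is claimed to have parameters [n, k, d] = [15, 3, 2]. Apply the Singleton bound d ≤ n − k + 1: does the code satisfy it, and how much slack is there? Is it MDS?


Singleton RHS = n − k + 1 = 13, slack = 11, bound satisfied, not MDS.

Singleton bound: d ≤ n − k + 1.
Here n = 15, k = 3, so n − k + 1 = 13.
Given d = 2, check d ≤ 13: YES.
Slack = (n − k + 1) − d = 11.
The code is NOT MDS (slack = 11 > 0).
Description: the claimed parameters are [15, 3, 2]_4; such a code would be non-MDS.


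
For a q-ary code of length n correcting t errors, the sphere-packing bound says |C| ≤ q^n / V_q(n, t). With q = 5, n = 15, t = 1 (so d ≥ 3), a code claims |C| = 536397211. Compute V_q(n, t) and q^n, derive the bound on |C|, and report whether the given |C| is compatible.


V_q(n, t) = 61, q^n = 30517578125, Hamming bound = 500288165, |C| = 536397211 > bound (violated).

Step 1: Compute V_q(n, t) = Σ_{j=0}^1 C(n, j) (q−1)^j.
  j = 0: C(15,0)·(4)^0 = 1·1 = 1.
  j = 1: C(15,1)·(4)^1 = 15·4 = 60.
  V_q(n, t) = 1 + 60 = 61.
Step 2: q^n = 5^15 = 30517578125.
Step 3: Hamming bound ⌊q^n / V_q(n,t)⌋ = ⌊30517578125/61⌋ = 500288165.
Step 4: Compare |C| = 536397211 to 500288165: violated.
The claimed |C| lies above the Hamming bound, so no 5-ary code of length 15 with d ≥ 3 can have 536397211 codewords.


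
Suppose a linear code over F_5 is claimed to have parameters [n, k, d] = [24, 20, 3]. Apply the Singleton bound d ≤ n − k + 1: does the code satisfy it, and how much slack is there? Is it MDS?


Singleton RHS = n − k + 1 = 5, slack = 2, bound satisfied, not MDS.

Singleton bound: d ≤ n − k + 1.
Here n = 24, k = 20, so n − k + 1 = 5.
Given d = 3, check d ≤ 5: YES.
Slack = (n − k + 1) − d = 2.
The code is NOT MDS (slack = 2 > 0).
Description: the claimed parameters are [24, 20, 3]_5; such a code would be non-MDS.


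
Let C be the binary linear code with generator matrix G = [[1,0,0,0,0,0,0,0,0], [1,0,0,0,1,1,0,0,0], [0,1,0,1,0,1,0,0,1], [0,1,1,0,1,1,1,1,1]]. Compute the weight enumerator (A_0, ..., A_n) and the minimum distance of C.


Weight distribution: A_0 = 1, A_1 = 1, A_2 = 1, A_3 = 1, A_4 = 2, A_5 = 5, A_6 = 3, A_7 = 1, A_8 = 1. Minimum distance d = 1.

Enumerate all 2^4 = 16 messages m ∈ F_2^4.
For each, compute codeword c = mG in F_2^9, then tally its weight.
  m = 0000 → c = 000000000, weight = 0.
  m = 1000 → c = 100000000, weight = 1.
  m = 0100 → c = 100011000, weight = 3.
  m = 1100 → c = 000011000, weight = 2.
  m = 0010 → c = 010101001, weight = 4.
  m = 1010 → c = 110101001, weight = 5.
  m = 0110 → c = 110110001, weight = 5.
  m = 1110 → c = 010110001, weight = 4.
  m = 0001 → c = 011011111, weight = 7.
  m = 1001 → c = 111011111, weight = 8.
  m = 0101 → c = 111000111, weight = 6.
  m = 1101 → c = 011000111, weight = 5.
  m = 0011 → c = 001110110, weight = 5.
  m = 1011 → c = 101110110, weight = 6.
  m = 0111 → c = 101101110, weight = 6.
  m = 1111 → c = 001101110, weight = 5.
Tally weights:
  weight 0: 1 codewords.
  weight 1: 1 codewords.
  weight 2: 1 codewords.
  weight 3: 1 codewords.
  weight 4: 2 codewords.
  weight 5: 5 codewords.
  weight 6: 3 codewords.
  weight 7: 1 codewords.
  weight 8: 1 codewords.
Minimum distance d = smallest w > 0 with A_w > 0 = 1.
Sanity: Σ A_w = 16 = 2^4 = 16 ✓.


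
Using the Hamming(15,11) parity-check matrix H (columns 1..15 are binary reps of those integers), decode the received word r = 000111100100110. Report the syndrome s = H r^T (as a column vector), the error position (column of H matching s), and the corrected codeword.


s = (1, 0, 0, 1)^T, error position = 9, corrected codeword c = 000111101100110

Compute s = H r^T mod 2 one row at a time:
  s_1 = 0 + 0 + 1 + 0 + 0 + 1 + 1 + 0 = 3 ≡ 1 (mod 2).
  s_2 = 1 + 1 + 1 + 1 + 0 + 1 + 1 + 0 = 6 ≡ 0 (mod 2).
  s_3 = 0 + 0 + 1 + 1 + 1 + 0 + 1 + 0 = 4 ≡ 0 (mod 2).
  s_4 = 0 + 0 + 1 + 1 + 0 + 0 + 1 + 0 = 3 ≡ 1 (mod 2).
s = (1, 0, 0, 1)^T — this equals column 9 of H (binary 1001), so error is at position 9.
Correct: flip bit 9 of r = 000111100100110 to get c = 000111101100110.


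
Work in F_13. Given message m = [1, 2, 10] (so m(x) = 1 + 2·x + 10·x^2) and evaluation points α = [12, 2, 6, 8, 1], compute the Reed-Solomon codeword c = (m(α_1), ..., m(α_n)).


c = [9, 6, 9, 7, 0]

Message polynomial: m(x) = 1 + 2·x + 10·x^2 (mod 13).
For each evaluation point α_i, compute m(α_i) mod 13:
  α_1 = 12: Horner steps 10 → 5 → 9, so m(12) = 9.
  α_2 = 2: Horner steps 10 → 9 → 6, so m(2) = 6.
  α_3 = 6: Horner steps 10 → 10 → 9, so m(6) = 9.
  α_4 = 8: Horner steps 10 → 4 → 7, so m(8) = 7.
  α_5 = 1: Horner steps 10 → 12 → 0, so m(1) = 0.
Codeword c = [9, 6, 9, 7, 0] ∈ F_13^5.


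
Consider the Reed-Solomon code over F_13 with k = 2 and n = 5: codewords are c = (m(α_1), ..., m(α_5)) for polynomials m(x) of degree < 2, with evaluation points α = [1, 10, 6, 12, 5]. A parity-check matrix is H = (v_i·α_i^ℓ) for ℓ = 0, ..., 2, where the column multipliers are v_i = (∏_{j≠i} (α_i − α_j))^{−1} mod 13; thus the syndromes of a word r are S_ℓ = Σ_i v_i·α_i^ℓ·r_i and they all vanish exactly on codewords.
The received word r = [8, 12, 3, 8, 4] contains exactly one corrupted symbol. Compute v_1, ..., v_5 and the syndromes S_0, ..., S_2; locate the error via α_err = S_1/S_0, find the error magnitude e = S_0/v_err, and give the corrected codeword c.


S = (11, 2, 11), error at position 4, error magnitude e = 11, c = [8, 12, 3, 10, 4].

Step 1: column multipliers v_i = (∏_{j≠i}(α_i − α_j))^{−1} mod 13.
  i = 1 (α = 1): (1−10)(1−6)(1−12)(1−5) = (−9)·(−5)·(−11)·(−4) = 1980 ≡ 4, so v_1 = 4^{−1} = 10 (mod 13).
  i = 2 (α = 10): (10−1)(10−6)(10−12)(10−5) = 9·4·(−2)·5 = −360 ≡ 4, so v_2 = 4^{−1} = 10 (mod 13).
  i = 3 (α = 6): (6−1)(6−10)(6−12)(6−5) = 5·(−4)·(−6)·1 = 120 ≡ 3, so v_3 = 3^{−1} = 9 (mod 13).
  i = 4 (α = 12): (12−1)(12−10)(12−6)(12−5) = 11·2·6·7 = 924 ≡ 1, so v_4 = 1^{−1} = 1 (mod 13).
  i = 5 (α = 5): (5−1)(5−10)(5−6)(5−12) = 4·(−5)·(−1)·(−7) = −140 ≡ 3, so v_5 = 3^{−1} = 9 (mod 13).
  v = [10, 10, 9, 1, 9].
Step 2: syndromes of r = [8, 12, 3, 8, 4] (all sums mod 13).
  S_0 = Σ v_i r_i = 10·8 + 10·12 + 9·3 + 1·8 + 9·4 = 271 ≡ 11.
  S_1 = Σ v_i α_i r_i = 10·1·8 + 10·10·12 + 9·6·3 + 1·12·8 + 9·5·4 = 1718 ≡ 2.
  α_i^2 mod 13 = [1, 9, 10, 1, 12].
  S_2 = Σ v_i α_i^2 r_i = 10·1·8 + 10·9·12 + 9·10·3 + 1·1·8 + 9·12·4 = 1870 ≡ 11.
  S = (11, 2, 11) ≠ 0, so r is not a codeword (an error is present).
Step 3: locate the error. For a single error e at position i, S_ℓ = v_i·e·α_i^ℓ, so α_err = S_1/S_0.
  S_0^{−1} = 11^{−1} = 6 (mod 13), so α_err = 2·6 = 12 ≡ 12 = α_4. Error position i = 4.
  Consistency check: S_2/S_1 = 11·7 = 77 ≡ 12 = α_err ✓ (single-error assumption holds).
Step 4: error magnitude e = S_0/v_4 = S_0·∏_{j≠4}(α_4 − α_j) = 11·1 = 11 ≡ 11 (mod 13).
Step 5: correct position 4: c_4 = r_4 − e = 8 − 11 ≡ 10 (mod 13). Hence c = [8, 12, 3, 10, 4].
  Check: interpolating c through the α_i gives m(x) = 9 + 12·x (degree < 2) with m(α_i) = c_i for every i, so c is indeed a codeword.


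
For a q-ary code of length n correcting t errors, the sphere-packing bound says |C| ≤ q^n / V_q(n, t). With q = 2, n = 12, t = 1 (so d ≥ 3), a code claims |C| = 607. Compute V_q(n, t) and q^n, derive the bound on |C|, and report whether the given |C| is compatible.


V_q(n, t) = 13, q^n = 4096, Hamming bound = 315, |C| = 607 > bound (violated).

Step 1: Compute V_q(n, t) = Σ_{j=0}^1 C(n, j) (q−1)^j.
  j = 0: C(12,0)·(1)^0 = 1·1 = 1.
  j = 1: C(12,1)·(1)^1 = 12·1 = 12.
  V_q(n, t) = 1 + 12 = 13.
Step 2: q^n = 2^12 = 4096.
Step 3: Hamming bound ⌊q^n / V_q(n,t)⌋ = ⌊4096/13⌋ = 315.
Step 4: Compare |C| = 607 to 315: violated.
The claimed |C| lies above the Hamming bound, so no 2-ary code of length 12 with d ≥ 3 can have 607 codewords.


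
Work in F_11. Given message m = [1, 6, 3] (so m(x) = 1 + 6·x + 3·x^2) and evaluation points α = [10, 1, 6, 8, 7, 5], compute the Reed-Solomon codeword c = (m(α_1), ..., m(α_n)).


c = [9, 10, 2, 10, 3, 7]

Message polynomial: m(x) = 1 + 6·x + 3·x^2 (mod 11).
For each evaluation point α_i, compute m(α_i) mod 11:
  α_1 = 10: Horner steps 3 → 3 → 9, so m(10) = 9.
  α_2 = 1: Horner steps 3 → 9 → 10, so m(1) = 10.
  α_3 = 6: Horner steps 3 → 2 → 2, so m(6) = 2.
  α_4 = 8: Horner steps 3 → 8 → 10, so m(8) = 10.
  α_5 = 7: Horner steps 3 → 5 → 3, so m(7) = 3.
  α_6 = 5: Horner steps 3 → 10 → 7, so m(5) = 7.
Codeword c = [9, 10, 2, 10, 3, 7] ∈ F_11^6.


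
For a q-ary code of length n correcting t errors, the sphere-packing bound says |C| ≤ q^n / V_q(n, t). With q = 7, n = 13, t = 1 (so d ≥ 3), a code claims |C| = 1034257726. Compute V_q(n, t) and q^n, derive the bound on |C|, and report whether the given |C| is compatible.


V_q(n, t) = 79, q^n = 96889010407, Hamming bound = 1226443169, |C| = 1034257726 ≤ bound (satisfied).

Step 1: Compute V_q(n, t) = Σ_{j=0}^1 C(n, j) (q−1)^j.
  j = 0: C(13,0)·(6)^0 = 1·1 = 1.
  j = 1: C(13,1)·(6)^1 = 13·6 = 78.
  V_q(n, t) = 1 + 78 = 79.
Step 2: q^n = 7^13 = 96889010407.
Step 3: Hamming bound ⌊q^n / V_q(n,t)⌋ = ⌊96889010407/79⌋ = 1226443169.
Step 4: Compare |C| = 1034257726 to 1226443169: satisfied.
The claimed |C| lies below the Hamming bound.


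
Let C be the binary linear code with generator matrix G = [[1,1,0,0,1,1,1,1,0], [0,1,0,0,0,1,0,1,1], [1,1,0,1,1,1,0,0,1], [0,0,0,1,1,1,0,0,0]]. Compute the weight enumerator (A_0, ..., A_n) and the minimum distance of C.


Weight distribution: A_0 = 1, A_3 = 4, A_4 = 5, A_5 = 4, A_6 = 2. Minimum distance d = 3.

Enumerate all 2^4 = 16 messages m ∈ F_2^4.
For each, compute codeword c = mG in F_2^9, then tally its weight.
  m = 0000 → c = 000000000, weight = 0.
  m = 1000 → c = 110011110, weight = 6.
  m = 0100 → c = 010001011, weight = 4.
  m = 1100 → c = 100010101, weight = 4.
  m = 0010 → c = 110111001, weight = 6.
  m = 1010 → c = 000100111, weight = 4.
  m = 0110 → c = 100110010, weight = 4.
  m = 1110 → c = 010101100, weight = 4.
  m = 0001 → c = 000111000, weight = 3.
  m = 1001 → c = 110100110, weight = 5.
  m = 0101 → c = 010110011, weight = 5.
  m = 1101 → c = 100101101, weight = 5.
  m = 0011 → c = 110000001, weight = 3.
  m = 1011 → c = 000011111, weight = 5.
  m = 0111 → c = 100001010, weight = 3.
  m = 1111 → c = 010010100, weight = 3.
Tally weights:
  weight 0: 1 codewords.
  weight 3: 4 codewords.
  weight 4: 5 codewords.
  weight 5: 4 codewords.
  weight 6: 2 codewords.
Minimum distance d = smallest w > 0 with A_w > 0 = 3.
Sanity: Σ A_w = 16 = 2^4 = 16 ✓.


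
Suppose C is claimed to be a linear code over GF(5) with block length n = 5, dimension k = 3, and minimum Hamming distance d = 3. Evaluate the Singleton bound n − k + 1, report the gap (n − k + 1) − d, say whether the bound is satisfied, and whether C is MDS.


Singleton RHS = n − k + 1 = 3, slack = 0, bound satisfied, MDS.

Singleton bound: d ≤ n − k + 1.
Here n = 5, k = 3, so n − k + 1 = 3.
Given d = 3, check d ≤ 3: YES.
Slack = (n − k + 1) − d = 0.
The code is MDS (slack = 0).
Description: the claimed parameters are [5, 3, 3]_5; such a code would be MDS (meets Singleton bound).


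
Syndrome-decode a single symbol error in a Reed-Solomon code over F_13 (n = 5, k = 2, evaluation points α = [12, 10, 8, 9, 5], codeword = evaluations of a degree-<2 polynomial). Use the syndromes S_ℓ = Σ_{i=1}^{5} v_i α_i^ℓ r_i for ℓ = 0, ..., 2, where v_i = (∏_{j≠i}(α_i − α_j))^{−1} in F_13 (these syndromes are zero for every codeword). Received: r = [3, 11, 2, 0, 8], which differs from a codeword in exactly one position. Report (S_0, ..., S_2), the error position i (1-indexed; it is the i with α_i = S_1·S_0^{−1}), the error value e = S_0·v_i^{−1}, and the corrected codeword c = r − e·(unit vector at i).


S = (4, 9, 4), error at position 1, error magnitude e = 9, c = [7, 11, 2, 0, 8].

Step 1: column multipliers v_i = (∏_{j≠i}(α_i − α_j))^{−1} mod 13.
  i = 1 (α = 12): (12−10)(12−8)(12−9)(12−5) = 2·4·3·7 = 168 ≡ 12, so v_1 = 12^{−1} = 12 (mod 13).
  i = 2 (α = 10): (10−12)(10−8)(10−9)(10−5) = (−2)·2·1·5 = −20 ≡ 6, so v_2 = 6^{−1} = 11 (mod 13).
  i = 3 (α = 8): (8−12)(8−10)(8−9)(8−5) = (−4)·(−2)·(−1)·3 = −24 ≡ 2, so v_3 = 2^{−1} = 7 (mod 13).
  i = 4 (α = 9): (9−12)(9−10)(9−8)(9−5) = (−3)·(−1)·1·4 = 12 ≡ 12, so v_4 = 12^{−1} = 12 (mod 13).
  i = 5 (α = 5): (5−12)(5−10)(5−8)(5−9) = (−7)·(−5)·(−3)·(−4) = 420 ≡ 4, so v_5 = 4^{−1} = 10 (mod 13).
  v = [12, 11, 7, 12, 10].
Step 2: syndromes of r = [3, 11, 2, 0, 8] (all sums mod 13).
  S_0 = Σ v_i r_i = 12·3 + 11·11 + 7·2 + 12·0 + 10·8 = 251 ≡ 4.
  S_1 = Σ v_i α_i r_i = 12·12·3 + 11·10·11 + 7·8·2 + 12·9·0 + 10·5·8 = 2154 ≡ 9.
  α_i^2 mod 13 = [1, 9, 12, 3, 12].
  S_2 = Σ v_i α_i^2 r_i = 12·1·3 + 11·9·11 + 7·12·2 + 12·3·0 + 10·12·8 = 2253 ≡ 4.
  S = (4, 9, 4) ≠ 0, so r is not a codeword (an error is present).
Step 3: locate the error. For a single error e at position i, S_ℓ = v_i·e·α_i^ℓ, so α_err = S_1/S_0.
  S_0^{−1} = 4^{−1} = 10 (mod 13), so α_err = 9·10 = 90 ≡ 12 = α_1. Error position i = 1.
  Consistency check: S_2/S_1 = 4·3 = 12 ≡ 12 = α_err ✓ (single-error assumption holds).
Step 4: error magnitude e = S_0/v_1 = S_0·∏_{j≠1}(α_1 − α_j) = 4·12 = 48 ≡ 9 (mod 13).
Step 5: correct position 1: c_1 = r_1 − e = 3 − 9 ≡ 7 (mod 13). Hence c = [7, 11, 2, 0, 8].
  Check: interpolating c through the α_i gives m(x) = 5 + 11·x (degree < 2) with m(α_i) = c_i for every i, so c is indeed a codeword.


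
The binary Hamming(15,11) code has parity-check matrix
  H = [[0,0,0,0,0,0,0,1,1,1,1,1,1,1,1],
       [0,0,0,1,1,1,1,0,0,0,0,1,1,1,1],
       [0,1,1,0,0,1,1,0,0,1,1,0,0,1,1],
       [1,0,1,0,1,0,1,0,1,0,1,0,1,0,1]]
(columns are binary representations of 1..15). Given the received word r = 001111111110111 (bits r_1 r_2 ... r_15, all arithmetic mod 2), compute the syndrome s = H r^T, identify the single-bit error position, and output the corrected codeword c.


s = (1, 1, 1, 1)^T, error position = 15, corrected codeword c = 001111111110110

Compute s = H r^T mod 2 one row at a time:
  s_1 = 1 + 1 + 1 + 1 + 0 + 1 + 1 + 1 = 7 ≡ 1 (mod 2).
  s_2 = 1 + 1 + 1 + 1 + 0 + 1 + 1 + 1 = 7 ≡ 1 (mod 2).
  s_3 = 0 + 1 + 1 + 1 + 1 + 1 + 1 + 1 = 7 ≡ 1 (mod 2).
  s_4 = 0 + 1 + 1 + 1 + 1 + 1 + 1 + 1 = 7 ≡ 1 (mod 2).
s = (1, 1, 1, 1)^T — this equals column 15 of H (binary 1111), so error is at position 15.
Correct: flip bit 15 of r = 001111111110111 to get c = 001111111110110.


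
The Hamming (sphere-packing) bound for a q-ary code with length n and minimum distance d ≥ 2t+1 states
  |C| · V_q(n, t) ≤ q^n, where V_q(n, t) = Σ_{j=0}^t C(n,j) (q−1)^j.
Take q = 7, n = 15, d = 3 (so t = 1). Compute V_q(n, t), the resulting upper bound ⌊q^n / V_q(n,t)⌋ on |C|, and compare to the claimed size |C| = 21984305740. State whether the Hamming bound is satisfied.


V_q(n, t) = 91, q^n = 4747561509943, Hamming bound = 52171005603, |C| = 21984305740 ≤ bound (satisfied).

Step 1: Compute V_q(n, t) = Σ_{j=0}^1 C(n, j) (q−1)^j.
  j = 0: C(15,0)·(6)^0 = 1·1 = 1.
  j = 1: C(15,1)·(6)^1 = 15·6 = 90.
  V_q(n, t) = 1 + 90 = 91.
Step 2: q^n = 7^15 = 4747561509943.
Step 3: Hamming bound ⌊q^n / V_q(n,t)⌋ = ⌊4747561509943/91⌋ = 52171005603.
Step 4: Compare |C| = 21984305740 to 52171005603: satisfied.
The claimed |C| lies below the Hamming bound.


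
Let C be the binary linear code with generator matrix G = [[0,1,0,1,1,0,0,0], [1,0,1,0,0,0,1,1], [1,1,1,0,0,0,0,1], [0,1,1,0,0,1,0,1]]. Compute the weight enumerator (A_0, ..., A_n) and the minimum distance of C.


Weight distribution: A_0 = 1, A_2 = 2, A_3 = 2, A_4 = 5, A_5 = 4, A_7 = 2. Minimum distance d = 2.

Enumerate all 2^4 = 16 messages m ∈ F_2^4.
For each, compute codeword c = mG in F_2^8, then tally its weight.
  m = 0000 → c = 00000000, weight = 0.
  m = 1000 → c = 01011000, weight = 3.
  m = 0100 → c = 10100011, weight = 4.
  m = 1100 → c = 11111011, weight = 7.
  m = 0010 → c = 11100001, weight = 4.
  m = 1010 → c = 10111001, weight = 5.
  m = 0110 → c = 01000010, weight = 2.
  m = 1110 → c = 00011010, weight = 3.
  m = 0001 → c = 01100101, weight = 4.
  m = 1001 → c = 00111101, weight = 5.
  m = 0101 → c = 11000110, weight = 4.
  m = 1101 → c = 10011110, weight = 5.
  m = 0011 → c = 10000100, weight = 2.
  m = 1011 → c = 11011100, weight = 5.
  m = 0111 → c = 00100111, weight = 4.
  m = 1111 → c = 01111111, weight = 7.
Tally weights:
  weight 0: 1 codewords.
  weight 2: 2 codewords.
  weight 3: 2 codewords.
  weight 4: 5 codewords.
  weight 5: 4 codewords.
  weight 7: 2 codewords.
Minimum distance d = smallest w > 0 with A_w > 0 = 2.
Sanity: Σ A_w = 16 = 2^4 = 16 ✓.


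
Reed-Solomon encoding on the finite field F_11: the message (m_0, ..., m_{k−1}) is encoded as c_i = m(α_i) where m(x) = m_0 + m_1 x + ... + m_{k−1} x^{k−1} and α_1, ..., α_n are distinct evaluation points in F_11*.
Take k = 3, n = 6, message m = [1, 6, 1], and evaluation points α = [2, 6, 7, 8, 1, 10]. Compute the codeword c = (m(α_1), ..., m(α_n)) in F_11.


c = [6, 7, 4, 3, 8, 7]

Message polynomial: m(x) = 1 + 6·x + 1·x^2 (mod 11).
For each evaluation point α_i, compute m(α_i) mod 11:
  α_1 = 2: Horner steps 1 → 8 → 6, so m(2) = 6.
  α_2 = 6: Horner steps 1 → 1 → 7, so m(6) = 7.
  α_3 = 7: Horner steps 1 → 2 → 4, so m(7) = 4.
  α_4 = 8: Horner steps 1 → 3 → 3, so m(8) = 3.
  α_5 = 1: Horner steps 1 → 7 → 8, so m(1) = 8.
  α_6 = 10: Horner steps 1 → 5 → 7, so m(10) = 7.
Codeword c = [6, 7, 4, 3, 8, 7] ∈ F_11^6.


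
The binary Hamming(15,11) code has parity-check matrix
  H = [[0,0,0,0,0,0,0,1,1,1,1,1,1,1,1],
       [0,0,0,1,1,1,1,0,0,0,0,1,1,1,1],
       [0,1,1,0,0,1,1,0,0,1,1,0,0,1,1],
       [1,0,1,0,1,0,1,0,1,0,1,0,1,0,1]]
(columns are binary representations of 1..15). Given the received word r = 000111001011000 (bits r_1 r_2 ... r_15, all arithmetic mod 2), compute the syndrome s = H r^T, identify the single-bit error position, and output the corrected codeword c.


s = (1, 0, 0, 1)^T, error position = 9, corrected codeword c = 000111000011000

Compute s = H r^T mod 2 one row at a time:
  s_1 = 0 + 1 + 0 + 1 + 1 + 0 + 0 + 0 = 3 ≡ 1 (mod 2).
  s_2 = 1 + 1 + 1 + 0 + 1 + 0 + 0 + 0 = 4 ≡ 0 (mod 2).
  s_3 = 0 + 0 + 1 + 0 + 0 + 1 + 0 + 0 = 2 ≡ 0 (mod 2).
  s_4 = 0 + 0 + 1 + 0 + 1 + 1 + 0 + 0 = 3 ≡ 1 (mod 2).
s = (1, 0, 0, 1)^T — this equals column 9 of H (binary 1001), so error is at position 9.
Correct: flip bit 9 of r = 000111001011000 to get c = 000111000011000.


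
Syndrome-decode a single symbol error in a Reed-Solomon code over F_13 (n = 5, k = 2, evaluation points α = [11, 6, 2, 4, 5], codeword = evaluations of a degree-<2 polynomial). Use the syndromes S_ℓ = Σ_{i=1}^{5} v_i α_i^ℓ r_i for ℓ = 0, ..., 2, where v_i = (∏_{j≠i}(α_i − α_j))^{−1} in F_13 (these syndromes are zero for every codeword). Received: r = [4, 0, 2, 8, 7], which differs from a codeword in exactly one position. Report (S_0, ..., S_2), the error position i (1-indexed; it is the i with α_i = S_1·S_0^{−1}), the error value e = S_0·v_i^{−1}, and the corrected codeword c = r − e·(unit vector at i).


S = (3, 12, 9), error at position 4, error magnitude e = 7, c = [4, 0, 2, 1, 7].

Step 1: column multipliers v_i = (∏_{j≠i}(α_i − α_j))^{−1} mod 13.
  i = 1 (α = 11): (11−6)(11−2)(11−4)(11−5) = 5·9·7·6 = 1890 ≡ 5, so v_1 = 5^{−1} = 8 (mod 13).
  i = 2 (α = 6): (6−11)(6−2)(6−4)(6−5) = (−5)·4·2·1 = −40 ≡ 12, so v_2 = 12^{−1} = 12 (mod 13).
  i = 3 (α = 2): (2−11)(2−6)(2−4)(2−5) = (−9)·(−4)·(−2)·(−3) = 216 ≡ 8, so v_3 = 8^{−1} = 5 (mod 13).
  i = 4 (α = 4): (4−11)(4−6)(4−2)(4−5) = (−7)·(−2)·2·(−1) = −28 ≡ 11, so v_4 = 11^{−1} = 6 (mod 13).
  i = 5 (α = 5): (5−11)(5−6)(5−2)(5−4) = (−6)·(−1)·3·1 = 18 ≡ 5, so v_5 = 5^{−1} = 8 (mod 13).
  v = [8, 12, 5, 6, 8].
Step 2: syndromes of r = [4, 0, 2, 8, 7] (all sums mod 13).
  S_0 = Σ v_i r_i = 8·4 + 12·0 + 5·2 + 6·8 + 8·7 = 146 ≡ 3.
  S_1 = Σ v_i α_i r_i = 8·11·4 + 12·6·0 + 5·2·2 + 6·4·8 + 8·5·7 = 844 ≡ 12.
  α_i^2 mod 13 = [4, 10, 4, 3, 12].
  S_2 = Σ v_i α_i^2 r_i = 8·4·4 + 12·10·0 + 5·4·2 + 6·3·8 + 8·12·7 = 984 ≡ 9.
  S = (3, 12, 9) ≠ 0, so r is not a codeword (an error is present).
Step 3: locate the error. For a single error e at position i, S_ℓ = v_i·e·α_i^ℓ, so α_err = S_1/S_0.
  S_0^{−1} = 3^{−1} = 9 (mod 13), so α_err = 12·9 = 108 ≡ 4 = α_4. Error position i = 4.
  Consistency check: S_2/S_1 = 9·12 = 108 ≡ 4 = α_err ✓ (single-error assumption holds).
Step 4: error magnitude e = S_0/v_4 = S_0·∏_{j≠4}(α_4 − α_j) = 3·11 = 33 ≡ 7 (mod 13).
Step 5: correct position 4: c_4 = r_4 − e = 8 − 7 ≡ 1 (mod 13). Hence c = [4, 0, 2, 1, 7].
  Check: interpolating c through the α_i gives m(x) = 3 + 6·x (degree < 2) with m(α_i) = c_i for every i, so c is indeed a codeword.


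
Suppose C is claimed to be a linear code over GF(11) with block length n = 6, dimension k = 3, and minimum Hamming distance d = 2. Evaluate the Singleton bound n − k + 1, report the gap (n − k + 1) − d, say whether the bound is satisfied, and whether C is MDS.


Singleton RHS = n − k + 1 = 4, slack = 2, bound satisfied, not MDS.

Singleton bound: d ≤ n − k + 1.
Here n = 6, k = 3, so n − k + 1 = 4.
Given d = 2, check d ≤ 4: YES.
Slack = (n − k + 1) − d = 2.
The code is NOT MDS (slack = 2 > 0).
Description: the claimed parameters are [6, 3, 2]_11; such a code would be non-MDS.


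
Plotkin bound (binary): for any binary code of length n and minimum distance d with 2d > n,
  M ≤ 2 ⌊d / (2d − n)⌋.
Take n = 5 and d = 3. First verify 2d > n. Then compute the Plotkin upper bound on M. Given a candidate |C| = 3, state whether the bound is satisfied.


Plotkin bound M ≤ 6; given |C| = 3 ≤ bound (satisfied).

Check applicability: 2d = 6, n = 5.
2d − n = 1 > 0, so Plotkin applies.
Compute d/(2d−n) = 3/1 ≈ 3.0000.
⌊d/(2d−n)⌋ = 3.
Plotkin bound: M ≤ 2·3 = 6.
Given |C| = 3, check: satisfied.
This |C| is below the Plotkin bound.


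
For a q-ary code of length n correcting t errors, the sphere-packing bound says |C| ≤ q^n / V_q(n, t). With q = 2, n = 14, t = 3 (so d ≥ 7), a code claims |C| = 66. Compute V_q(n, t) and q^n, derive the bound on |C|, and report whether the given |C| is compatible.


V_q(n, t) = 470, q^n = 16384, Hamming bound = 34, |C| = 66 > bound (violated).

Step 1: Compute V_q(n, t) = Σ_{j=0}^3 C(n, j) (q−1)^j.
  j = 0: C(14,0)·(1)^0 = 1·1 = 1.
  j = 1: C(14,1)·(1)^1 = 14·1 = 14.
  j = 2: C(14,2)·(1)^2 = 91·1 = 91.
  j = 3: C(14,3)·(1)^3 = 364·1 = 364.
  V_q(n, t) = 1 + 14 + 91 + 364 = 470.
Step 2: q^n = 2^14 = 16384.
Step 3: Hamming bound ⌊q^n / V_q(n,t)⌋ = ⌊16384/470⌋ = 34.
Step 4: Compare |C| = 66 to 34: violated.
The claimed |C| lies above the Hamming bound, so no 2-ary code of length 14 with d ≥ 7 can have 66 codewords.


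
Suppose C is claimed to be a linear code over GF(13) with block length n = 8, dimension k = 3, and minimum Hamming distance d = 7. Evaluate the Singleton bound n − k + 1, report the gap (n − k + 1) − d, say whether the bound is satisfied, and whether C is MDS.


Singleton RHS = n − k + 1 = 6, slack = -1, bound violated (no such code; not MDS).

Singleton bound: d ≤ n − k + 1.
Here n = 8, k = 3, so n − k + 1 = 6.
Given d = 7, check d ≤ 6: NO.
Slack = (n − k + 1) − d = -1.
The slack is negative: d = 7 exceeds n − k + 1 = 6 by 1, so the Singleton bound is violated and no linear [8, 3, 7]_13 code can exist. In particular it is not MDS (MDS requires d = n − k + 1 exactly).
Description: the claimed parameters are [8, 3, 7]_13; such a code would be impossible (violates the Singleton bound).


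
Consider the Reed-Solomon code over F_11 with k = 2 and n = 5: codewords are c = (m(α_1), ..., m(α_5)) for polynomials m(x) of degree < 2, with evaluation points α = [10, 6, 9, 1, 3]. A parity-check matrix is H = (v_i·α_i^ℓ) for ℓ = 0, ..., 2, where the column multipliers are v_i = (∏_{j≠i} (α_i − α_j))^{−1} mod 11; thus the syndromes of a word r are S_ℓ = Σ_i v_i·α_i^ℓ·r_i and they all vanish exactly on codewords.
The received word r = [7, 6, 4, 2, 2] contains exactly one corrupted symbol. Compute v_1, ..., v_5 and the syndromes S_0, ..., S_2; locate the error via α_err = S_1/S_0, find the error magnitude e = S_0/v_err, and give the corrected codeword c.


S = (5, 4, 1), error at position 5, error magnitude e = 5, c = [7, 6, 4, 2, 8].

Step 1: column multipliers v_i = (∏_{j≠i}(α_i − α_j))^{−1} mod 11.
  i = 1 (α = 10): (10−6)(10−9)(10−1)(10−3) = 4·1·9·7 = 252 ≡ 10, so v_1 = 10^{−1} = 10 (mod 11).
  i = 2 (α = 6): (6−10)(6−9)(6−1)(6−3) = (−4)·(−3)·5·3 = 180 ≡ 4, so v_2 = 4^{−1} = 3 (mod 11).
  i = 3 (α = 9): (9−10)(9−6)(9−1)(9−3) = (−1)·3·8·6 = −144 ≡ 10, so v_3 = 10^{−1} = 10 (mod 11).
  i = 4 (α = 1): (1−10)(1−6)(1−9)(1−3) = (−9)·(−5)·(−8)·(−2) = 720 ≡ 5, so v_4 = 5^{−1} = 9 (mod 11).
  i = 5 (α = 3): (3−10)(3−6)(3−9)(3−1) = (−7)·(−3)·(−6)·2 = −252 ≡ 1, so v_5 = 1^{−1} = 1 (mod 11).
  v = [10, 3, 10, 9, 1].
Step 2: syndromes of r = [7, 6, 4, 2, 2] (all sums mod 11).
  S_0 = Σ v_i r_i = 10·7 + 3·6 + 10·4 + 9·2 + 1·2 = 148 ≡ 5.
  S_1 = Σ v_i α_i r_i = 10·10·7 + 3·6·6 + 10·9·4 + 9·1·2 + 1·3·2 = 1192 ≡ 4.
  α_i^2 mod 11 = [1, 3, 4, 1, 9].
  S_2 = Σ v_i α_i^2 r_i = 10·1·7 + 3·3·6 + 10·4·4 + 9·1·2 + 1·9·2 = 320 ≡ 1.
  S = (5, 4, 1) ≠ 0, so r is not a codeword (an error is present).
Step 3: locate the error. For a single error e at position i, S_ℓ = v_i·e·α_i^ℓ, so α_err = S_1/S_0.
  S_0^{−1} = 5^{−1} = 9 (mod 11), so α_err = 4·9 = 36 ≡ 3 = α_5. Error position i = 5.
  Consistency check: S_2/S_1 = 1·3 = 3 ≡ 3 = α_err ✓ (single-error assumption holds).
Step 4: error magnitude e = S_0/v_5 = S_0·∏_{j≠5}(α_5 − α_j) = 5·1 = 5 ≡ 5 (mod 11).
Step 5: correct position 5: c_5 = r_5 − e = 2 − 5 ≡ 8 (mod 11). Hence c = [7, 6, 4, 2, 8].
  Check: interpolating c through the α_i gives m(x) = 10 + 3·x (degree < 2) with m(α_i) = c_i for every i, so c is indeed a codeword.


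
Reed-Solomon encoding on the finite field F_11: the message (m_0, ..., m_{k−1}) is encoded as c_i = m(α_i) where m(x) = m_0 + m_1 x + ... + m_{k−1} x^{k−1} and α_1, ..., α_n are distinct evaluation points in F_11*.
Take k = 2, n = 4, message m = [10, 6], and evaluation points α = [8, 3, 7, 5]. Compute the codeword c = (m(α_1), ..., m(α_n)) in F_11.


c = [3, 6, 8, 7]

Message polynomial: m(x) = 10 + 6·x (mod 11).
For each evaluation point α_i, compute m(α_i) mod 11:
  α_1 = 8: Horner steps 6 → 3, so m(8) = 3.
  α_2 = 3: Horner steps 6 → 6, so m(3) = 6.
  α_3 = 7: Horner steps 6 → 8, so m(7) = 8.
  α_4 = 5: Horner steps 6 → 7, so m(5) = 7.
Codeword c = [3, 6, 8, 7] ∈ F_11^4.


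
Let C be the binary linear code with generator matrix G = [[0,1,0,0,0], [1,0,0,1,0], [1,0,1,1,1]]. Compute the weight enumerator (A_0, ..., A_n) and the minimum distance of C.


Weight distribution: A_0 = 1, A_1 = 1, A_2 = 2, A_3 = 2, A_4 = 1, A_5 = 1. Minimum distance d = 1.

Enumerate all 2^3 = 8 messages m ∈ F_2^3.
For each, compute codeword c = mG in F_2^5, then tally its weight.
  m = 000 → c = 00000, weight = 0.
  m = 100 → c = 01000, weight = 1.
  m = 010 → c = 10010, weight = 2.
  m = 110 → c = 11010, weight = 3.
  m = 001 → c = 10111, weight = 4.
  m = 101 → c = 11111, weight = 5.
  m = 011 → c = 00101, weight = 2.
  m = 111 → c = 01101, weight = 3.
Tally weights:
  weight 0: 1 codewords.
  weight 1: 1 codewords.
  weight 2: 2 codewords.
  weight 3: 2 codewords.
  weight 4: 1 codewords.
  weight 5: 1 codewords.
Minimum distance d = smallest w > 0 with A_w > 0 = 1.
Sanity: Σ A_w = 8 = 2^3 = 8 ✓.
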